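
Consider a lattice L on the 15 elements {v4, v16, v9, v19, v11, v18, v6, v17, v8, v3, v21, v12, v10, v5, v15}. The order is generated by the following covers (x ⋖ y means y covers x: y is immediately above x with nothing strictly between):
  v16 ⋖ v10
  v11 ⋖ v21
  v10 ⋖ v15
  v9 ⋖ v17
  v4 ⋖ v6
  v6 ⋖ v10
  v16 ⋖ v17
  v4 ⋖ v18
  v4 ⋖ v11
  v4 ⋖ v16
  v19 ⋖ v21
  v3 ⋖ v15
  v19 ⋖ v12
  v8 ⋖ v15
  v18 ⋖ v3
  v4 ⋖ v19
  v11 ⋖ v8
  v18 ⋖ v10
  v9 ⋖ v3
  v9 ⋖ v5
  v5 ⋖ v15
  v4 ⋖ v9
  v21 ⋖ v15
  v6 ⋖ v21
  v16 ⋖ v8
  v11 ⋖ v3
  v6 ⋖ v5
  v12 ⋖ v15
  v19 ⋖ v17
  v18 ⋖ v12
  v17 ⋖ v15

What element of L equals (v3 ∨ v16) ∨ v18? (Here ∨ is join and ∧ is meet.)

v15

v3 ∨ v16 = v15
v15 ∨ v18 = v15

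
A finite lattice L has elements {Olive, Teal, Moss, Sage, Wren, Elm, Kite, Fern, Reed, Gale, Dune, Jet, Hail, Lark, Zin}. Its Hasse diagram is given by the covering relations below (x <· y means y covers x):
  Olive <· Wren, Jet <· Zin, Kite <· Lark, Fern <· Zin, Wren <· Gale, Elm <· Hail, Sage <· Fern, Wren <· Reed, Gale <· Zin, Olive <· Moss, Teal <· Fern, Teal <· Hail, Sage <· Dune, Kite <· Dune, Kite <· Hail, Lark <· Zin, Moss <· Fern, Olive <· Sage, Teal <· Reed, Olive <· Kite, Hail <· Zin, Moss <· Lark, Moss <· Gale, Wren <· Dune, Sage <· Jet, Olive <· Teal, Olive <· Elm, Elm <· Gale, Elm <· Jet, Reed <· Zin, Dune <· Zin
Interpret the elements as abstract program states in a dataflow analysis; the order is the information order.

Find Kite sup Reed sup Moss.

Common upper bounds of {Kite, Reed, Moss}: Zin.
The least among these is Zin.

Zin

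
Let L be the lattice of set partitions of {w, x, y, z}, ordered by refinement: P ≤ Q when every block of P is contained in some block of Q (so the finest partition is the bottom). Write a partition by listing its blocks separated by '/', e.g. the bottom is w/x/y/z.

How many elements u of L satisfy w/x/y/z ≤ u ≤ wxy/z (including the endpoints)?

5

The interval [w/x/y/z, wxy/z] = {w/x/y/z, w/xy/z, wx/y/z, wxy/z, wy/x/z}, which has 5 elements.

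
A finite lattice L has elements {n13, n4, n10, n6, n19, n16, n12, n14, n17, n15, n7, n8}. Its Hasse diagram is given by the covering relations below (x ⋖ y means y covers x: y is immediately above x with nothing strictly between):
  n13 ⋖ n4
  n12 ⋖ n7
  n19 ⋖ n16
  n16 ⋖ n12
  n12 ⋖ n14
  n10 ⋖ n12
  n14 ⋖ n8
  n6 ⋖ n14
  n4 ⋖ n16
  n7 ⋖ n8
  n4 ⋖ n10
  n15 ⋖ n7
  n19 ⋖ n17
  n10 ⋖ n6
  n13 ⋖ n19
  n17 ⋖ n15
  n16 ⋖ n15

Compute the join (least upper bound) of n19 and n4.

n16

Common upper bounds of {n19, n4}: n12, n14, n15, n16, n7, n8.
The least among these is n16.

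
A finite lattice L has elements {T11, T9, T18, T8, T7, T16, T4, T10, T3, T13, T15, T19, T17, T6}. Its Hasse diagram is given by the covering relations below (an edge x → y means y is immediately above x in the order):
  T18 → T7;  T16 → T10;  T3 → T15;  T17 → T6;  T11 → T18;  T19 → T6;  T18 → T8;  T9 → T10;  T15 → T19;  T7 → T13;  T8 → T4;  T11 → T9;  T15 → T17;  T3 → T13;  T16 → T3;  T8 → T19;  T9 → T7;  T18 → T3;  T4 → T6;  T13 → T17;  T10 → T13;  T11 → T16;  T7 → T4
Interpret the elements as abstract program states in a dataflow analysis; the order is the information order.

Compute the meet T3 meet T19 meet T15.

T3

Common lower bounds of {T3, T19, T15}: T11, T16, T18, T3.
The greatest among these is T3.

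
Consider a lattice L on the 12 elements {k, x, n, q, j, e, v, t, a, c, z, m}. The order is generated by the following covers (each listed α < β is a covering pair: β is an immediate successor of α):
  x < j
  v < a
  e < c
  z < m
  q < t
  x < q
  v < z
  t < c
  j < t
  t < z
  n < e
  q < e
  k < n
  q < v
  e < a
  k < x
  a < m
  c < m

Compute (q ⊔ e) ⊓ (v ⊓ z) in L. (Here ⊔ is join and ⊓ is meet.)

q

q ∨ e = e
v ∧ z = v
e ∧ v = q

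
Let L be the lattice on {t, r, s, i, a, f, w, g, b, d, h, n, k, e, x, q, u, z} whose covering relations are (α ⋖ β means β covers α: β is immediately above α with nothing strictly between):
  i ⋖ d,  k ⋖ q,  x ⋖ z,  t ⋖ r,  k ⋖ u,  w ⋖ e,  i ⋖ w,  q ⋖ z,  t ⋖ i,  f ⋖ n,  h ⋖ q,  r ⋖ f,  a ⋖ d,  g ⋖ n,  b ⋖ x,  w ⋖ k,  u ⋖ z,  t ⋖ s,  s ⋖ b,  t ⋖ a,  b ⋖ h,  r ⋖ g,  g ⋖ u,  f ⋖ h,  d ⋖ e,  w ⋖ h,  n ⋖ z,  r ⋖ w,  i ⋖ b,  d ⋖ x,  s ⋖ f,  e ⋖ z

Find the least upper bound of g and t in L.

Common upper bounds of {g, t}: g, n, u, z.
The least among these is g.

g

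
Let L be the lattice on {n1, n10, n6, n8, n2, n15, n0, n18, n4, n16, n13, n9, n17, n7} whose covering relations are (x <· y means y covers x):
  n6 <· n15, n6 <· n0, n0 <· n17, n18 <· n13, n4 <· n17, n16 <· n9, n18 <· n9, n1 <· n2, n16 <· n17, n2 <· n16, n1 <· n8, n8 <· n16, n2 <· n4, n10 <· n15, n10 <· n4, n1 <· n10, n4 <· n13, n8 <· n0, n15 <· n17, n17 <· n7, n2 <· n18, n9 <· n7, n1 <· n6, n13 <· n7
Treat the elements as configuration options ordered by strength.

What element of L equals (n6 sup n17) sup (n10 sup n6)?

n6 ∨ n17 = n17
n10 ∨ n6 = n15
n17 ∨ n15 = n17

n17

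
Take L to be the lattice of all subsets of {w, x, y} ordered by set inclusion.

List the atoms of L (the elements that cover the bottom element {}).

The atoms are exactly the elements that cover {}: {w}, {x}, {y}.

{w}, {x}, {y}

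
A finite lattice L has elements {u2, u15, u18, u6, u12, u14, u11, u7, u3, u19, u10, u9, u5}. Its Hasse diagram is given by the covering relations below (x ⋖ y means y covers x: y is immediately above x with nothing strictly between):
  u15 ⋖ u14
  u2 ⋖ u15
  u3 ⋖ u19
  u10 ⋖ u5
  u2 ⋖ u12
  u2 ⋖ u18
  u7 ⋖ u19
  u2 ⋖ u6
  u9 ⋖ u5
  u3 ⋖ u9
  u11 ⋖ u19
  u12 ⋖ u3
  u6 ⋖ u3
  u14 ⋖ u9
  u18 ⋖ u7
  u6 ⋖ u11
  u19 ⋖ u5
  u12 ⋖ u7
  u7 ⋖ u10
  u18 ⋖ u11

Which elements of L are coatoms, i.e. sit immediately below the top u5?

The coatoms are exactly the elements covered by u5: u10, u19, u9.

u10, u19, u9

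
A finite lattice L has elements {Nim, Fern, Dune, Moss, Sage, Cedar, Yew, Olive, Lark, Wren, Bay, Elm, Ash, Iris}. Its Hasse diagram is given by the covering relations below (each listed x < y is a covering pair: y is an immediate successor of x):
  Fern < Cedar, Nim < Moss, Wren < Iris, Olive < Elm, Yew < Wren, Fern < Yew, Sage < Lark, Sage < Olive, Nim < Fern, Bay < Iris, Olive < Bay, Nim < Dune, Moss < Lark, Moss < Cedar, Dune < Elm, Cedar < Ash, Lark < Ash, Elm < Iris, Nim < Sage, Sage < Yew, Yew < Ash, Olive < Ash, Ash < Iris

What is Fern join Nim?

Fern

Common upper bounds of {Fern, Nim}: Ash, Cedar, Fern, Iris, Wren, Yew.
The least among these is Fern.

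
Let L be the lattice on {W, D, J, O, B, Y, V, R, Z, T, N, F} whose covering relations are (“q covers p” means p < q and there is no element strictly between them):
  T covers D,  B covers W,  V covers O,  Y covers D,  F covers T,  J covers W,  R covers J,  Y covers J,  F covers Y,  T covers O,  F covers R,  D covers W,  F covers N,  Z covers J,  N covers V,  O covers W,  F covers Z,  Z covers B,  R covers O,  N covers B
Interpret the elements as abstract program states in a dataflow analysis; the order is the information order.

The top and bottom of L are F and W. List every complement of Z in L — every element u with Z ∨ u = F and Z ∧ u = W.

D, O, T, V

Need u with Z ∨ u = F and Z ∧ u = W.
Checking each element gives: D, O, T, V.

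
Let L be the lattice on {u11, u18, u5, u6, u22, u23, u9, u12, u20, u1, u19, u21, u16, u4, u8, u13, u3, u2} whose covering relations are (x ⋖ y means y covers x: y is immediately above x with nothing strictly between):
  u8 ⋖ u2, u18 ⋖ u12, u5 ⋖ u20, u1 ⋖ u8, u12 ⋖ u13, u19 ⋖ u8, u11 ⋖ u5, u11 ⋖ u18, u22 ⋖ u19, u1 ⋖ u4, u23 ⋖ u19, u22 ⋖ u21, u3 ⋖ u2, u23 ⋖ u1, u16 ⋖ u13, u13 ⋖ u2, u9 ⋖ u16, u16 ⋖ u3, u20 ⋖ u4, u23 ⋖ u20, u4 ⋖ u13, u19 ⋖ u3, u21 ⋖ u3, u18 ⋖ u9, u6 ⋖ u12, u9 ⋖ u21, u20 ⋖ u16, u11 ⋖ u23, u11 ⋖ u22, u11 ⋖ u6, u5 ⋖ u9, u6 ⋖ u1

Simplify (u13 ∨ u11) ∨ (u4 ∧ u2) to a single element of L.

u13

u13 ∨ u11 = u13
u4 ∧ u2 = u4
u13 ∨ u4 = u13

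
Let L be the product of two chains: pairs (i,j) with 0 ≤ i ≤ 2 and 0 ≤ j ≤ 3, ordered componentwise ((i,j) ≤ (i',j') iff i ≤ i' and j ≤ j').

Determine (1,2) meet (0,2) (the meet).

(0,2)

In a product of chains, the meet is componentwise min, giving (0,2).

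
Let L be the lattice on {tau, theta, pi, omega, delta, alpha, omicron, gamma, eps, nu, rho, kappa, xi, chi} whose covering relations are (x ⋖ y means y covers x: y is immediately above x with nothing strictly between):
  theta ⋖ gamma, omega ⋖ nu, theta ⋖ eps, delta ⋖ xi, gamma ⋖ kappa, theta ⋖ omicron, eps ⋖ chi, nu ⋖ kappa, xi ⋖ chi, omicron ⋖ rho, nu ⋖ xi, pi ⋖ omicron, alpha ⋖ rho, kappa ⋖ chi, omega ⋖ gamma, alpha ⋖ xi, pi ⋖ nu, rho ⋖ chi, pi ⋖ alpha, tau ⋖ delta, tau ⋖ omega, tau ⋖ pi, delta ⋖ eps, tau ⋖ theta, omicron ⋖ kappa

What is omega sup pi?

nu

Common upper bounds of {omega, pi}: chi, kappa, nu, xi.
The least among these is nu.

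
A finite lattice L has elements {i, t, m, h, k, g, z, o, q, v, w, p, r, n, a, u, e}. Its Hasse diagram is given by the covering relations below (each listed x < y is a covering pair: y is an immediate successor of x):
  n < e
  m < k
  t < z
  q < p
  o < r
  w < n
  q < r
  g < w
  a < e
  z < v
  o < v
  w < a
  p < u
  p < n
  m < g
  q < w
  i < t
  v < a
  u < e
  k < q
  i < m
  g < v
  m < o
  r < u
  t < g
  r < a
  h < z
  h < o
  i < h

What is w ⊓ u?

Common lower bounds of {w, u}: i, k, m, q.
The greatest among these is q.

q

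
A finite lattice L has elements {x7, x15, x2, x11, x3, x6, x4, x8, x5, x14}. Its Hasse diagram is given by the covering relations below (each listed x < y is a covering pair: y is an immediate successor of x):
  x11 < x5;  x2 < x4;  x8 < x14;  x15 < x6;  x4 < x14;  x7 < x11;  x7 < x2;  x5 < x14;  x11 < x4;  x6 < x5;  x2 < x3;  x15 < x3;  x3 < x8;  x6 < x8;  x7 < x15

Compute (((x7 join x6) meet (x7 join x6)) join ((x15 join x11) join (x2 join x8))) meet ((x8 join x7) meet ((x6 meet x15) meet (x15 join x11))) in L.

x7 ∨ x6 = x6
x7 ∨ x6 = x6
x6 ∧ x6 = x6
x15 ∨ x11 = x5
x2 ∨ x8 = x8
x5 ∨ x8 = x14
x6 ∨ x14 = x14
x8 ∨ x7 = x8
x6 ∧ x15 = x15
x15 ∨ x11 = x5
x15 ∧ x5 = x15
x8 ∧ x15 = x15
x14 ∧ x15 = x15

x15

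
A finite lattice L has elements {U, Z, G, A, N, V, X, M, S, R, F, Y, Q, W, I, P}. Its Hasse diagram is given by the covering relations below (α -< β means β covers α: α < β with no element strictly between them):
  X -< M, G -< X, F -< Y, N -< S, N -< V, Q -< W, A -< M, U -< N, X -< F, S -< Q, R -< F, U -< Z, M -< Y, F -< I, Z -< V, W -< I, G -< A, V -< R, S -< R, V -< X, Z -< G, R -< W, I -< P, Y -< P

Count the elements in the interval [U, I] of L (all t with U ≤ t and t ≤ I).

The interval [U, I] = {F, G, I, N, Q, R, S, U, V, W, X, Z}, which has 12 elements.

12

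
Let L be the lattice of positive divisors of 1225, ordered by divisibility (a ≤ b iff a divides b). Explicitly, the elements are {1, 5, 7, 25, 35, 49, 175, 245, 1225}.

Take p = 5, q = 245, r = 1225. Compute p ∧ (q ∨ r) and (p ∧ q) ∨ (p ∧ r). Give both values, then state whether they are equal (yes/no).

5; 5; yes

q ∨ r = 1225, so p ∧ (q ∨ r) = 5 ∧ 1225 = 5.
p ∧ q = 5 and p ∧ r = 5, so (p ∧ q) ∨ (p ∧ r) = 5 ∨ 5 = 5.
Equal: yes.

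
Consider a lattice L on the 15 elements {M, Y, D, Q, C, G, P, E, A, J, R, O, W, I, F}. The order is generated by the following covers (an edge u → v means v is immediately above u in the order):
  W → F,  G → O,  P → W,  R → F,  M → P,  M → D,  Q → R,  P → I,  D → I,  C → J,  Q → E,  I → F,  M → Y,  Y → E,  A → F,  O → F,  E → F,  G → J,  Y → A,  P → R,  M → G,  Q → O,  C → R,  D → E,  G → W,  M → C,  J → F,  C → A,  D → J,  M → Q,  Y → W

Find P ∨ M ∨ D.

I

Common upper bounds of {P, M, D}: F, I.
The least among these is I.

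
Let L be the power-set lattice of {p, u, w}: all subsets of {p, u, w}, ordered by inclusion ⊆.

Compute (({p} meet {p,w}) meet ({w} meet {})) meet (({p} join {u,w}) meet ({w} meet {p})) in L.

{}

{p} ∧ {p,w} = {p}
{w} ∧ {} = {}
{p} ∧ {} = {}
{p} ∨ {u,w} = {p,u,w}
{w} ∧ {p} = {}
{p,u,w} ∧ {} = {}
{} ∧ {} = {}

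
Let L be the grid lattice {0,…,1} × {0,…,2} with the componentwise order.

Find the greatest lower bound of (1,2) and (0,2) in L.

(0,2)

In a product of chains, the meet is componentwise min, giving (0,2).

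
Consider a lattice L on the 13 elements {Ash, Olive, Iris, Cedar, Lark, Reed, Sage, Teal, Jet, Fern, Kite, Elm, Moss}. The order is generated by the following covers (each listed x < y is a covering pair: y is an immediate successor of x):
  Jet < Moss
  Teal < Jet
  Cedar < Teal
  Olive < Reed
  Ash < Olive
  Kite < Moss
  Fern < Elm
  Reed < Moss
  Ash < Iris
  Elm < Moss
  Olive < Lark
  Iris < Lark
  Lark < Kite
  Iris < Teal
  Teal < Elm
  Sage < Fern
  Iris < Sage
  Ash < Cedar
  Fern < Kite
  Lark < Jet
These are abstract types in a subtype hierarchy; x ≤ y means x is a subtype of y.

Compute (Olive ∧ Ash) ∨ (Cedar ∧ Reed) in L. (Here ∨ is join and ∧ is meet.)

Ash

Olive ∧ Ash = Ash
Cedar ∧ Reed = Ash
Ash ∨ Ash = Ash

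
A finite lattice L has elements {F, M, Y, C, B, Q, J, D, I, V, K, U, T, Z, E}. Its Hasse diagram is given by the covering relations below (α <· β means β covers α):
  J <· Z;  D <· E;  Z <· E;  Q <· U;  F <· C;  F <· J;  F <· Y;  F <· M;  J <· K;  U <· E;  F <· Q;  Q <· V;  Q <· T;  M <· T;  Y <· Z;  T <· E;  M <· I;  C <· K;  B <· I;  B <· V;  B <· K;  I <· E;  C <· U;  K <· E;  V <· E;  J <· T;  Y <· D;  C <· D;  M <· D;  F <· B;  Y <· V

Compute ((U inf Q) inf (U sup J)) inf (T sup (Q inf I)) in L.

Q

U ∧ Q = Q
U ∨ J = E
Q ∧ E = Q
Q ∧ I = F
T ∨ F = T
Q ∧ T = Q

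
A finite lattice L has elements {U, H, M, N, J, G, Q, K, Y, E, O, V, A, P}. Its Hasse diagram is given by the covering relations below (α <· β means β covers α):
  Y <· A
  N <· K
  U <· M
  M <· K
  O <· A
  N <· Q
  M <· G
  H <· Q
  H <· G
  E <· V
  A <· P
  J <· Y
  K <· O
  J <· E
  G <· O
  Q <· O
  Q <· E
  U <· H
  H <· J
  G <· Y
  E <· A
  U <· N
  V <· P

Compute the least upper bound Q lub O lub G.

Common upper bounds of {Q, O, G}: A, O, P.
The least among these is O.

O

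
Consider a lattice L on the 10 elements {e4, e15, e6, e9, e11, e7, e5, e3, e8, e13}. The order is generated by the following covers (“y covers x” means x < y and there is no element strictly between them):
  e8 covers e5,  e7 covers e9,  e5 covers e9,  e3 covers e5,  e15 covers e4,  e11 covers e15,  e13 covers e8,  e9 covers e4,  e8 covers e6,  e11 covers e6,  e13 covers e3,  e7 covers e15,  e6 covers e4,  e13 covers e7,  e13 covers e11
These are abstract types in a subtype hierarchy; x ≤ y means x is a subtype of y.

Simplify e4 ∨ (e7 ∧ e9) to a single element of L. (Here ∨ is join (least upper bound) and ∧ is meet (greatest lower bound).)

e7 ∧ e9 = e9
e4 ∨ e9 = e9

e9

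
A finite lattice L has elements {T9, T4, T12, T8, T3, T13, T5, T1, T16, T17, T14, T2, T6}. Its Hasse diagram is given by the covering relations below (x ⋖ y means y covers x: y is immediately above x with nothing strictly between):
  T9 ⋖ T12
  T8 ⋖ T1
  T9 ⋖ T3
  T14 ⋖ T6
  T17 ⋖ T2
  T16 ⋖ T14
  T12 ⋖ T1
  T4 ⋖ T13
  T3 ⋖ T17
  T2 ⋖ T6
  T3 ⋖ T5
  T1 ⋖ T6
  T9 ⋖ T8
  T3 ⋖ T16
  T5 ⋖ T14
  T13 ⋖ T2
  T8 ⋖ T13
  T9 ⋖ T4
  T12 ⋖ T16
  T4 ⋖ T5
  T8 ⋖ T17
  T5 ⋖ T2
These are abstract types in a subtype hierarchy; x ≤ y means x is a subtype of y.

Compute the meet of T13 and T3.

Common lower bounds of {T13, T3}: T9.
The greatest among these is T9.

T9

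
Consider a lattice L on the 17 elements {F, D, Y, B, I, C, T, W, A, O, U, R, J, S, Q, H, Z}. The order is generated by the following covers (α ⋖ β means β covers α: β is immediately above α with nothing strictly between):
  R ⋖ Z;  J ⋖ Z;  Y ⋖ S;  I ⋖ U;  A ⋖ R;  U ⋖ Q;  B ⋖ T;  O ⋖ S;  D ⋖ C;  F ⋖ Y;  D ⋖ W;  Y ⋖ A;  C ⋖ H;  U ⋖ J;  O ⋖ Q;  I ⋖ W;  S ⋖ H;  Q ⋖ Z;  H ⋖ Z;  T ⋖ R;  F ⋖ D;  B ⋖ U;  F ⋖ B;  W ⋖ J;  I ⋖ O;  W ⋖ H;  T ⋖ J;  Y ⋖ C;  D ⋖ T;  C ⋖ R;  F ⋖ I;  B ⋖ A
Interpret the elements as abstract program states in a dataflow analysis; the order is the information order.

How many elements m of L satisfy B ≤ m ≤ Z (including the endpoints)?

The interval [B, Z] = {A, B, J, Q, R, T, U, Z}, which has 8 elements.

8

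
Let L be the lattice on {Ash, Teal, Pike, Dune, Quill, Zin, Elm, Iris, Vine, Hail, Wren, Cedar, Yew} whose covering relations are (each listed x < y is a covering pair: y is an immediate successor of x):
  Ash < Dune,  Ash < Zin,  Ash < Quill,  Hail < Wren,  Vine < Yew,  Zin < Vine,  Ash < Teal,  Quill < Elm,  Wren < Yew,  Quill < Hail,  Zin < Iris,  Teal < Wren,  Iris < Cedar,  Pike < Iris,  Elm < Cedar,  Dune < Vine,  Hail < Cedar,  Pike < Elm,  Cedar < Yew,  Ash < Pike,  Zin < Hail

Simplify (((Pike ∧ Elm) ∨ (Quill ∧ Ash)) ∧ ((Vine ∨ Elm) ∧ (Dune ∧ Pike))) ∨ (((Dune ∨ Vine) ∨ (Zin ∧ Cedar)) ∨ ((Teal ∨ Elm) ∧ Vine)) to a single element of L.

Vine

Pike ∧ Elm = Pike
Quill ∧ Ash = Ash
Pike ∨ Ash = Pike
Vine ∨ Elm = Yew
Dune ∧ Pike = Ash
Yew ∧ Ash = Ash
Pike ∧ Ash = Ash
Dune ∨ Vine = Vine
Zin ∧ Cedar = Zin
Vine ∨ Zin = Vine
Teal ∨ Elm = Yew
Yew ∧ Vine = Vine
Vine ∨ Vine = Vine
Ash ∨ Vine = Vine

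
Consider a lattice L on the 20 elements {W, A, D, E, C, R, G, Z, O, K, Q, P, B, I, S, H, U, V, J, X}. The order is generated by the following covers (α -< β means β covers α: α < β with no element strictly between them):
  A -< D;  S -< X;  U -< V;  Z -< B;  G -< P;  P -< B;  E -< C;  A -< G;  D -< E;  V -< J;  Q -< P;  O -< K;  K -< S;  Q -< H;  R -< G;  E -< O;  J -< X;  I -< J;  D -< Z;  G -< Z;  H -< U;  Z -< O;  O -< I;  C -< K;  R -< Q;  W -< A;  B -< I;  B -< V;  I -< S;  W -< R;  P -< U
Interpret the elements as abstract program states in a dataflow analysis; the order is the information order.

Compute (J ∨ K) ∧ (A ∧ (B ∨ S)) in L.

A

J ∨ K = X
B ∨ S = S
A ∧ S = A
X ∧ A = A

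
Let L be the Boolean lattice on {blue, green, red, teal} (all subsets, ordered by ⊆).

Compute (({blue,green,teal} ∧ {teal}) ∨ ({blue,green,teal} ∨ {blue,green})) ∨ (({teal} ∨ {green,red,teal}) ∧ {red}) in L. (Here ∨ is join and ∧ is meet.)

{blue,green,red,teal}

{blue,green,teal} ∧ {teal} = {teal}
{blue,green,teal} ∨ {blue,green} = {blue,green,teal}
{teal} ∨ {blue,green,teal} = {blue,green,teal}
{teal} ∨ {green,red,teal} = {green,red,teal}
{green,red,teal} ∧ {red} = {red}
{blue,green,teal} ∨ {red} = {blue,green,red,teal}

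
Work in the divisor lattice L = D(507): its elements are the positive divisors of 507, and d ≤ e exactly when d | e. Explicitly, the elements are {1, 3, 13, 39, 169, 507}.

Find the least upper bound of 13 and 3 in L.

39

In the divisibility order, the join is the least common multiple: lcm(13, 3) = 39.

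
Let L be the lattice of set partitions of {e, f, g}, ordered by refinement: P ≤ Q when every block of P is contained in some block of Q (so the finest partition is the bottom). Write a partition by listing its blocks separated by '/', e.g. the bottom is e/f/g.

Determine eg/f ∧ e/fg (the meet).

The meet (common refinement) of eg/f and e/fg intersects blocks pairwise, giving e/f/g.

e/f/g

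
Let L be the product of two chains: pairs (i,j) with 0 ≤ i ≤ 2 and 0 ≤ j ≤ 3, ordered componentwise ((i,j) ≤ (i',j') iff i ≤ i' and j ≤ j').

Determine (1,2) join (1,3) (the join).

In a product of chains, the join is componentwise max, giving (1,3).

(1,3)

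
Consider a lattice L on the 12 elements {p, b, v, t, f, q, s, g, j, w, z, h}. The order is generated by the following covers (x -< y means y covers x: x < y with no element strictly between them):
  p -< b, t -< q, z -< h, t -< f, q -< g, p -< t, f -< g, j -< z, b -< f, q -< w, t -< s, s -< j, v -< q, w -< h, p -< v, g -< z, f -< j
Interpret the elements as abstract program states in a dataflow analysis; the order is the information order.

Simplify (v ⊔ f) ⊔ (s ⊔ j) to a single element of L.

v ∨ f = g
s ∨ j = j
g ∨ j = z

z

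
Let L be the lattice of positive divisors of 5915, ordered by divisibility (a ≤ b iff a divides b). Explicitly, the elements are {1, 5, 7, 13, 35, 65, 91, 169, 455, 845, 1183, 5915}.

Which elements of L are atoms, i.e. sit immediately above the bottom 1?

The atoms are exactly the elements that cover 1: 13, 5, 7.

13, 5, 7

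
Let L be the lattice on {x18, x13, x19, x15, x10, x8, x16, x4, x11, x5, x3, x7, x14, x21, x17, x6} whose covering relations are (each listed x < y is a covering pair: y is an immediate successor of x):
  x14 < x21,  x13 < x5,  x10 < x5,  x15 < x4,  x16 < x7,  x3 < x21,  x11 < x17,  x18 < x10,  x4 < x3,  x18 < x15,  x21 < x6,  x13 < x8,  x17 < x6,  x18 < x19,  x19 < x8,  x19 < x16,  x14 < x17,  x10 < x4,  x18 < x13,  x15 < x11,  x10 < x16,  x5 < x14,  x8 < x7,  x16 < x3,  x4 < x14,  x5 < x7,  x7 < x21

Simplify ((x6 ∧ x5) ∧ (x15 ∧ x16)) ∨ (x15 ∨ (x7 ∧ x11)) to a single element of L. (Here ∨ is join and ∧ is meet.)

x15

x6 ∧ x5 = x5
x15 ∧ x16 = x18
x5 ∧ x18 = x18
x7 ∧ x11 = x18
x15 ∨ x18 = x15
x18 ∨ x15 = x15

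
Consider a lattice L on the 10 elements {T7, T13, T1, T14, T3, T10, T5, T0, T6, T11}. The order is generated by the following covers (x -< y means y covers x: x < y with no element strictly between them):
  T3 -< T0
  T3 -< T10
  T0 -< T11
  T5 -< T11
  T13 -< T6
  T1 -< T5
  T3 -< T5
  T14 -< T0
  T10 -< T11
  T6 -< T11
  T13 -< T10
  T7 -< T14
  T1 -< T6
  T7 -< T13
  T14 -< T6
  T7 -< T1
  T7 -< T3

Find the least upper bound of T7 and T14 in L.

T14

Common upper bounds of {T7, T14}: T0, T11, T14, T6.
The least among these is T14.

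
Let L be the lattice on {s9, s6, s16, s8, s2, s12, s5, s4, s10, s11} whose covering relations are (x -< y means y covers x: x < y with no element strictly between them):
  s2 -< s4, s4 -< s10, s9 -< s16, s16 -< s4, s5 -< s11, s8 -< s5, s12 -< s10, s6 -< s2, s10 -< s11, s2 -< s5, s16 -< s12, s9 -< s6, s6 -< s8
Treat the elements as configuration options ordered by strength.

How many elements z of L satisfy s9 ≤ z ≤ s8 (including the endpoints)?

The interval [s9, s8] = {s6, s8, s9}, which has 3 elements.

3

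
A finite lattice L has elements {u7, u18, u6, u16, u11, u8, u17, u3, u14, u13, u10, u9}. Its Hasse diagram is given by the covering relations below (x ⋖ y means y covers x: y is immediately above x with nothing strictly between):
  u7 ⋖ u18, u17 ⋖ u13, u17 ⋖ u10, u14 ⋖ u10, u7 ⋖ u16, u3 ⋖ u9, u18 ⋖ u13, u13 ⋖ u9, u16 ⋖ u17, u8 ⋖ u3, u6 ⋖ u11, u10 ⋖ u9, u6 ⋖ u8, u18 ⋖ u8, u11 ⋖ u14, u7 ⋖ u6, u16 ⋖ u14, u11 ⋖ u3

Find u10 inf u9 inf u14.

u14

Common lower bounds of {u10, u9, u14}: u11, u14, u16, u6, u7.
The greatest among these is u14.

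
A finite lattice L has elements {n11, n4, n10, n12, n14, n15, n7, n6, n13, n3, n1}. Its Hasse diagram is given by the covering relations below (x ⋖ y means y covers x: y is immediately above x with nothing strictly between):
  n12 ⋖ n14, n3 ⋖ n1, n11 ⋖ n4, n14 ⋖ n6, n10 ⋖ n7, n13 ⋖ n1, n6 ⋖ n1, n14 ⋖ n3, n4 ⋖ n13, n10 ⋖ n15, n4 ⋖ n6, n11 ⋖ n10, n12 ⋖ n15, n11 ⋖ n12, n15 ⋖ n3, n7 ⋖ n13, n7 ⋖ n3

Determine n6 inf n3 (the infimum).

Common lower bounds of {n6, n3}: n11, n12, n14.
The greatest among these is n14.

n14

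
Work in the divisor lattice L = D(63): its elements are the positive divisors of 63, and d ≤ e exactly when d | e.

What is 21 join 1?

21

Common upper bounds of {21, 1}: 21, 63.
The least among these is 21.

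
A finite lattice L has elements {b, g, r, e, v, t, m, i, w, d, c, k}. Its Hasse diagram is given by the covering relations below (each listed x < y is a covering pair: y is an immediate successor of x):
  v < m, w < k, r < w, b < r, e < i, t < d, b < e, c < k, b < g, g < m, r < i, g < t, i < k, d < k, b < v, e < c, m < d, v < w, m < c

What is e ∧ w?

b

Common lower bounds of {e, w}: b.
The greatest among these is b.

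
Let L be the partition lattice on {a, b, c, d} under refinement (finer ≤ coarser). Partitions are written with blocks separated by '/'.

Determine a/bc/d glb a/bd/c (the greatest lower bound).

a/b/c/d

The meet (common refinement) of a/bc/d and a/bd/c intersects blocks pairwise, giving a/b/c/d.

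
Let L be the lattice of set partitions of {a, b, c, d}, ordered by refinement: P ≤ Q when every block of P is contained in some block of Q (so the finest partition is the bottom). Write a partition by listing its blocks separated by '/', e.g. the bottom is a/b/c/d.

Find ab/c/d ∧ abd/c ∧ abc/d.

ab/c/d

The meet (common refinement) of ab/c/d, abd/c, abc/d intersects blocks pairwise, giving ab/c/d.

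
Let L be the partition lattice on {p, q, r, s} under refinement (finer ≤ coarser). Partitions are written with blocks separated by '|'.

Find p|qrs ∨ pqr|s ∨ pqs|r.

Common upper bounds of {p|qrs, pqr|s, pqs|r}: pqrs.
The least among these is pqrs.

pqrs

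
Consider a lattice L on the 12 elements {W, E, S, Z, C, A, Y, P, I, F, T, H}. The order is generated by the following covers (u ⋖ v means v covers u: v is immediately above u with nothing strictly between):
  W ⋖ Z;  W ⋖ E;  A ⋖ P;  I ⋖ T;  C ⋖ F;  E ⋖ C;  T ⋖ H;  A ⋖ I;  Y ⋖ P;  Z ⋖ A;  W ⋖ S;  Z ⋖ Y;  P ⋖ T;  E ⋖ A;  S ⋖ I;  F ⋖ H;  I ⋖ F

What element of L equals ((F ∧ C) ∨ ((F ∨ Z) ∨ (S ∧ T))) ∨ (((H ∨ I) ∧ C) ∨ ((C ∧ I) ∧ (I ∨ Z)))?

F ∧ C = C
F ∨ Z = F
S ∧ T = S
F ∨ S = F
C ∨ F = F
H ∨ I = H
H ∧ C = C
C ∧ I = E
I ∨ Z = I
E ∧ I = E
C ∨ E = C
F ∨ C = F

F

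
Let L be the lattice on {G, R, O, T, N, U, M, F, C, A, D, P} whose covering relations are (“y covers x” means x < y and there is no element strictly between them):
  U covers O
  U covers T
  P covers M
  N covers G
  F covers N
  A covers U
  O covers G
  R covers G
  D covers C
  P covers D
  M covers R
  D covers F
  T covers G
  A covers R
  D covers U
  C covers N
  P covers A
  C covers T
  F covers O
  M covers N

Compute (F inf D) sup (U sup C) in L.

F ∧ D = F
U ∨ C = D
F ∨ D = D

D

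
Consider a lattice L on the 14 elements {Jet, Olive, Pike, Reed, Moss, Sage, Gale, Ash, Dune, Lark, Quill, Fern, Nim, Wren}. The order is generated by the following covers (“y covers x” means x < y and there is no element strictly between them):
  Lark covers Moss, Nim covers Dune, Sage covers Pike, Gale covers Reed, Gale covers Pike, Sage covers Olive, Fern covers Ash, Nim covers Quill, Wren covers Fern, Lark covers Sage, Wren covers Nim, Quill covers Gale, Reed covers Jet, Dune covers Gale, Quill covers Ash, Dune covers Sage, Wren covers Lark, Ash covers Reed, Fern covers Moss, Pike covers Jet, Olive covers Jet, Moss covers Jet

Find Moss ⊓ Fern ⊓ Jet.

Jet

Common lower bounds of {Moss, Fern, Jet}: Jet.
The greatest among these is Jet.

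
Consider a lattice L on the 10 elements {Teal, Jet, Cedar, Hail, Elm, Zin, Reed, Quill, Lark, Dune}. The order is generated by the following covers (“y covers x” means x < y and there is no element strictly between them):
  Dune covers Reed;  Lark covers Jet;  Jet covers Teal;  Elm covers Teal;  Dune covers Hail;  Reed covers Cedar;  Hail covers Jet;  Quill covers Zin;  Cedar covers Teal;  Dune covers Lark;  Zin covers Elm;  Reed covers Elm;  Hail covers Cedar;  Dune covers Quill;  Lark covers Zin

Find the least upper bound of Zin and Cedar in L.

Common upper bounds of {Zin, Cedar}: Dune.
The least among these is Dune.

Dune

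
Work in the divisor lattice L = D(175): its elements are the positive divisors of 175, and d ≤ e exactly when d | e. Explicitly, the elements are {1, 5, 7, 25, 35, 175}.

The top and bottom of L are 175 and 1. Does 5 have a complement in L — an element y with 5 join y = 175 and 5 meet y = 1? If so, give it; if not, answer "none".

none

For every candidate y, either 5 ∨ y ≠ 175 or 5 ∧ y ≠ 1; no complement exists.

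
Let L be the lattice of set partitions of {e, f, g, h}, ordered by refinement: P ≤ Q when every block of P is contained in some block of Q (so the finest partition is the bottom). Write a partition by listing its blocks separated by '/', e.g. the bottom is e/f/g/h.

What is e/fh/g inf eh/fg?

e/f/g/h

Common lower bounds of {e/fh/g, eh/fg}: e/f/g/h.
The greatest among these is e/f/g/h.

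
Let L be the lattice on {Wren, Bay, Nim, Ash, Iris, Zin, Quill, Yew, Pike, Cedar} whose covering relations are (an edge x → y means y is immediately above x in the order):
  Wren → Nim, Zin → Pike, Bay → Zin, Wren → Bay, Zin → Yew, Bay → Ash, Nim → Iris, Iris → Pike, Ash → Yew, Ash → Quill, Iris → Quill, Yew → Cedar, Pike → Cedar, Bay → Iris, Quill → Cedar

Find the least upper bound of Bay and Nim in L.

Common upper bounds of {Bay, Nim}: Cedar, Iris, Pike, Quill.
The least among these is Iris.

Iris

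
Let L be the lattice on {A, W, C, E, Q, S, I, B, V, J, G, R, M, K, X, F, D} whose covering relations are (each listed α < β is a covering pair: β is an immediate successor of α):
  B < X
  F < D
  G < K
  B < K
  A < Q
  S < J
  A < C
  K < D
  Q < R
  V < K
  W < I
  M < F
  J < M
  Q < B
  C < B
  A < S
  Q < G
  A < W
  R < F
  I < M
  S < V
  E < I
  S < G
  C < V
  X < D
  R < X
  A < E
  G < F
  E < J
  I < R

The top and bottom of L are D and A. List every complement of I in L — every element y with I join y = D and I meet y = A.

Need y with I ∨ y = D and I ∧ y = A.
Checking each element gives: K, V.

K, V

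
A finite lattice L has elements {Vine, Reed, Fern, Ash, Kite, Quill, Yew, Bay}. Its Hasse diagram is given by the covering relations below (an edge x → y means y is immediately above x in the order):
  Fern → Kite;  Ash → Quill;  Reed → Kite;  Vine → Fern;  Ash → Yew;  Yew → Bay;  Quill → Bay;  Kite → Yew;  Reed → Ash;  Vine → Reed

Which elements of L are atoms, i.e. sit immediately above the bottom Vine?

Fern, Reed

The atoms are exactly the elements that cover Vine: Fern, Reed.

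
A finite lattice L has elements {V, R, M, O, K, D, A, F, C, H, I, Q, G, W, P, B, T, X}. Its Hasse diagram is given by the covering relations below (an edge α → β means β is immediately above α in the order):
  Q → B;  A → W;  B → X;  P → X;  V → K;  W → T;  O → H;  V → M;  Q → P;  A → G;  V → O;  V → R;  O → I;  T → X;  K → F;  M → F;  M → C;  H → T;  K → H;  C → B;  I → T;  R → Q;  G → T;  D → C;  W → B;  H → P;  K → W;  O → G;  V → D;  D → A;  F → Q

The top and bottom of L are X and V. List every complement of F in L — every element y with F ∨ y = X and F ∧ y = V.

G, I

Need y with F ∨ y = X and F ∧ y = V.
Checking each element gives: G, I.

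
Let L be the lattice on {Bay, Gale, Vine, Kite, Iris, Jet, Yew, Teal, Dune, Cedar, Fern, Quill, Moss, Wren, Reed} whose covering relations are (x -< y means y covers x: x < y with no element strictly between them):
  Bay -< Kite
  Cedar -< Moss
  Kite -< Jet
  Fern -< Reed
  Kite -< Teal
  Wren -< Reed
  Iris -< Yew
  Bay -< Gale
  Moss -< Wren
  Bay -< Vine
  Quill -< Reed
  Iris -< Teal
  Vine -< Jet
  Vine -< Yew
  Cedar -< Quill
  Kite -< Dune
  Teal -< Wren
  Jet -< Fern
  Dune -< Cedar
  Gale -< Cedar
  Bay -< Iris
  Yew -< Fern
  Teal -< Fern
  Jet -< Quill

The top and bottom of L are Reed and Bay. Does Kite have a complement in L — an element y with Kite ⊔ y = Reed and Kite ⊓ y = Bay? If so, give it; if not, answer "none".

For every candidate y, either Kite ∨ y ≠ Reed or Kite ∧ y ≠ Bay; no complement exists.

none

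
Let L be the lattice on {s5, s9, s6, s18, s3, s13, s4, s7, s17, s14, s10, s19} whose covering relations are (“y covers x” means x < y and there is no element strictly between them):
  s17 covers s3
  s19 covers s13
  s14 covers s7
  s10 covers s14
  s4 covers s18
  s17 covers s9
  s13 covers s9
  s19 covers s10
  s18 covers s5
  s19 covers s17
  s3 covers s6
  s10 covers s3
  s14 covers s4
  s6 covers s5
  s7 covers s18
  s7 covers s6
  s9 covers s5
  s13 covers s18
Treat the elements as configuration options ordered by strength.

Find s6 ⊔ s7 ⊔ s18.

Common upper bounds of {s6, s7, s18}: s10, s14, s19, s7.
The least among these is s7.

s7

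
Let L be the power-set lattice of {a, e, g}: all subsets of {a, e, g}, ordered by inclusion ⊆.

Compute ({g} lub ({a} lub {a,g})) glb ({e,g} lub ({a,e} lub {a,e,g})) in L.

{a,g}

{a} ∨ {a,g} = {a,g}
{g} ∨ {a,g} = {a,g}
{a,e} ∨ {a,e,g} = {a,e,g}
{e,g} ∨ {a,e,g} = {a,e,g}
{a,g} ∧ {a,e,g} = {a,g}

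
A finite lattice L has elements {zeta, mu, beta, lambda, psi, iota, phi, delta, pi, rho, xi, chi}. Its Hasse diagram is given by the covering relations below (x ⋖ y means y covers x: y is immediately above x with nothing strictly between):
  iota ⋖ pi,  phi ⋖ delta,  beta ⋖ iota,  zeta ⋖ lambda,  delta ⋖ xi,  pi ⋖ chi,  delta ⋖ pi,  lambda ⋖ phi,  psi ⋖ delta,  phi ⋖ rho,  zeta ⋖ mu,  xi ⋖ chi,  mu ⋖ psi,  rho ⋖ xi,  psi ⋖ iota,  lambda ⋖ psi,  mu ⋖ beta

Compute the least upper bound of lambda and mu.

Common upper bounds of {lambda, mu}: chi, delta, iota, pi, psi, xi.
The least among these is psi.

psi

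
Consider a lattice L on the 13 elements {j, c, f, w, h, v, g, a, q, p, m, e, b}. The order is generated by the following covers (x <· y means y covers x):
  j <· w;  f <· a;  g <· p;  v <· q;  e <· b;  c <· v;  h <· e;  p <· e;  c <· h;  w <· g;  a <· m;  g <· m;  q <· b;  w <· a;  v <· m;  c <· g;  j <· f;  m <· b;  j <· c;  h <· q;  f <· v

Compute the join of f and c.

Common upper bounds of {f, c}: b, m, q, v.
The least among these is v.

v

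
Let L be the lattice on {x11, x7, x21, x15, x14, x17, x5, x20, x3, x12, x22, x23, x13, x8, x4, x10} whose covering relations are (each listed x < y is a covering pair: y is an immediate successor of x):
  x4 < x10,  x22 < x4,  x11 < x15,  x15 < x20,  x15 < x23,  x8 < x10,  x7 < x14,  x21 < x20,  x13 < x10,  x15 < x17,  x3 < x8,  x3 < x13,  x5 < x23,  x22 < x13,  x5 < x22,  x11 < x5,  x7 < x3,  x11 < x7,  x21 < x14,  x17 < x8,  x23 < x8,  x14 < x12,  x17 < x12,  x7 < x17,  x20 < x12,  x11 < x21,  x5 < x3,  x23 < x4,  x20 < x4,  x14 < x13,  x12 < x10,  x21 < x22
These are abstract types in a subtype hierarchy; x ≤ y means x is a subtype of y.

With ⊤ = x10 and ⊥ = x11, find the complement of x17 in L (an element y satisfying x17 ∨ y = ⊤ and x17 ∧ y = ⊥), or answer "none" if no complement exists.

x22

Need y with x17 ∨ y = x10 and x17 ∧ y = x11.
Checking each element gives: x22.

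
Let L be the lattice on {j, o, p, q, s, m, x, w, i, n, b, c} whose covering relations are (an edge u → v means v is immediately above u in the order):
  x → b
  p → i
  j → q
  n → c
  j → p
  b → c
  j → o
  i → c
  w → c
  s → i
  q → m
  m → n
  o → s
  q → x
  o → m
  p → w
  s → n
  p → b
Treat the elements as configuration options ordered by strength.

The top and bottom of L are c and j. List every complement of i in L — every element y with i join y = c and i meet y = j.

q, x

Need y with i ∨ y = c and i ∧ y = j.
Checking each element gives: q, x.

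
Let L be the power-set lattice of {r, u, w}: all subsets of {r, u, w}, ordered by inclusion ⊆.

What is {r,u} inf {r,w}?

Under ⊆, meet is intersection: {r,u} ∩ {r,w} = {r}.

{r}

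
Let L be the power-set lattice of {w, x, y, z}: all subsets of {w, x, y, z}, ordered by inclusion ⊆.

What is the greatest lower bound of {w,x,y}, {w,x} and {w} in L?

Under ⊆, meet is intersection: {w,x,y} ∩ {w,x} ∩ {w} = {w}.

{w}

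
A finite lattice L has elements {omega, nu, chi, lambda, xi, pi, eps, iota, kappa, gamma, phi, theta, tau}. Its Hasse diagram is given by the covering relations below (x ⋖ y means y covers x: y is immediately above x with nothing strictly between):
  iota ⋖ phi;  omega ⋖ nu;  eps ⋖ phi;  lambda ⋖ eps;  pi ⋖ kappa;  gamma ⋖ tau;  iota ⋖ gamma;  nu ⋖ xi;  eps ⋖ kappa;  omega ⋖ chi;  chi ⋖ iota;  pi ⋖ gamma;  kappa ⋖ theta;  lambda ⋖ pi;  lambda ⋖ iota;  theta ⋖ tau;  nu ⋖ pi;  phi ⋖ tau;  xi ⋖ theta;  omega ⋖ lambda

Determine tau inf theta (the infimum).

theta

Common lower bounds of {tau, theta}: eps, kappa, lambda, nu, omega, pi, theta, xi.
The greatest among these is theta.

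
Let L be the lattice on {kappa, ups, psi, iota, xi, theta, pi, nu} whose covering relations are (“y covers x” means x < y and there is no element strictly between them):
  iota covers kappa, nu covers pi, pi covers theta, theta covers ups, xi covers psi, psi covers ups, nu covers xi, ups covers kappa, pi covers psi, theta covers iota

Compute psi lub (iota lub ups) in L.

iota ∨ ups = theta
psi ∨ theta = pi

pi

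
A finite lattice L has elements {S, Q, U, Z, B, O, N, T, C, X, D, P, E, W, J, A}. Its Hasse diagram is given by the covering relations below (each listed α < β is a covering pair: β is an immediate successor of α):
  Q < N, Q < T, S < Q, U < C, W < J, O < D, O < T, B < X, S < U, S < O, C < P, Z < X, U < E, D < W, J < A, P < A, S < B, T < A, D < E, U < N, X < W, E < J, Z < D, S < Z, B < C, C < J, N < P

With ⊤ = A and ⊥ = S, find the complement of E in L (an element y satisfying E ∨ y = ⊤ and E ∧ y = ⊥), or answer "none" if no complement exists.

Q

Need y with E ∨ y = A and E ∧ y = S.
Checking each element gives: Q.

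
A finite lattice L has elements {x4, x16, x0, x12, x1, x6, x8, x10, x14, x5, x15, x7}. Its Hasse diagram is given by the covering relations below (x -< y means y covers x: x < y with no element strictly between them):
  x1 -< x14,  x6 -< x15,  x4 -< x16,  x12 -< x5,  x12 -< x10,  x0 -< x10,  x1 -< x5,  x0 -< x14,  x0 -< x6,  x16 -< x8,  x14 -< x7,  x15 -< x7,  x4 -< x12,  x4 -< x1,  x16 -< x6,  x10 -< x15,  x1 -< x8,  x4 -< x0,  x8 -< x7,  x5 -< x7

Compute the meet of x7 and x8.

x8

Common lower bounds of {x7, x8}: x1, x16, x4, x8.
The greatest among these is x8.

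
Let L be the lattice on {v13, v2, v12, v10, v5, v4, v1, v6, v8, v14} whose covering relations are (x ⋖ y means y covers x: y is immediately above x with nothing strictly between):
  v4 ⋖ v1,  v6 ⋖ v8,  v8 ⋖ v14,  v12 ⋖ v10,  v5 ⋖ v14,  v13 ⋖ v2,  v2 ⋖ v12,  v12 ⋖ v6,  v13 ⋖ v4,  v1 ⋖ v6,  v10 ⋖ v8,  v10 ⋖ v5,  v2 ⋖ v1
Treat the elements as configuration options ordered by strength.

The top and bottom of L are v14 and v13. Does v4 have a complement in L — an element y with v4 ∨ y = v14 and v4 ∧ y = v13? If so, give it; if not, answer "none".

Need y with v4 ∨ y = v14 and v4 ∧ y = v13.
Checking each element gives: v5.

v5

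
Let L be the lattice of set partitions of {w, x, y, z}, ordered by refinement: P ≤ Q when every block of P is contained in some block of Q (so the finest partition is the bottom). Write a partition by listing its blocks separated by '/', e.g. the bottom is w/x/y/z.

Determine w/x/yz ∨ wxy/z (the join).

The join of w/x/yz and wxy/z merges any blocks that overlap across the partitions, giving wxyz.

wxyz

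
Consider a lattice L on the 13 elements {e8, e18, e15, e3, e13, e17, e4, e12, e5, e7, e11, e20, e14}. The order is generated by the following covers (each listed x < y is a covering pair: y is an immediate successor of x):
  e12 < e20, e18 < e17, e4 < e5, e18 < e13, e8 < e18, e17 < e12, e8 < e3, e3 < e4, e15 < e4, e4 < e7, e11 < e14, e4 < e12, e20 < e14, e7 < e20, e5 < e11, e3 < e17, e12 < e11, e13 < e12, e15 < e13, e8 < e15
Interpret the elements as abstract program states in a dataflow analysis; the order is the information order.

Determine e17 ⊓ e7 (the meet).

Common lower bounds of {e17, e7}: e3, e8.
The greatest among these is e3.

e3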